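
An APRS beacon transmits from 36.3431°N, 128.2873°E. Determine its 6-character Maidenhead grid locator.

PM46di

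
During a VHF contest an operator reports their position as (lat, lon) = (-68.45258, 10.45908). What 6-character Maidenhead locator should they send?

Offset from 180°W / 90°S: lon 190.4591°, lat 21.5474°.
Field: lon ⌊190.4591/20⌋ = 9 → J; lat ⌊21.5474/10⌋ = 2 → C.
Square: lon ⌊10.4591/2⌋ = 5; lat ⌊1.5474/1⌋ = 1.
Subsquare: lon ⌊0.4591/0.0833333⌋ = 5 → f; lat ⌊0.5474/0.0416667⌋ = 13 → n.

JC51fn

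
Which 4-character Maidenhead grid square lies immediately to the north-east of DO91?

EO02

Longitude square 9; +1 → 10, wraps to 0, carry into field.
Longitude field D = 3; +1 → 4 = E.
Latitude square 1; +1 → 2.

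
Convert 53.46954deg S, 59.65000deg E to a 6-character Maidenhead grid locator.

Add 180° to longitude and 90° to latitude: 239.6500, 36.5305.
Field: 239.6500/20 → 11 → L, 36.5305/10 → 3 → D; chars LD.
Square: 19.6500/2 → 9, 6.5305/1 → 6; chars 96.
Subsquare: 1.6500/0.0833333 → 19 → t, 0.5305/0.0416667 → 12 → m; chars tm.

LD96tm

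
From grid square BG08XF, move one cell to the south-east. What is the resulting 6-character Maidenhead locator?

BG18ae

Longitude subsquare x = 23; +1 → 24, wraps to 0 = a, carry into square.
Longitude square 0; +1 → 1.
Latitude subsquare f = 5; −1 → 4 = e.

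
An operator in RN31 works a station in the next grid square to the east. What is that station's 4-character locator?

RN41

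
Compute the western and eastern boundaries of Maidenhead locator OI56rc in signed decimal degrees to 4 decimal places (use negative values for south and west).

111.4167, 111.5000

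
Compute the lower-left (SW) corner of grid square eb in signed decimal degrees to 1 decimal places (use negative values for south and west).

-80.0, -100.0

Field E=4, B=1: +4·20° lon, +1·10° lat → SW at lon -100°, lat -80°.
latitude -80.0, longitude -100.0.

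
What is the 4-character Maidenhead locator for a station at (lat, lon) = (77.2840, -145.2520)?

Add 180° to longitude and 90° to latitude: 34.75, 167.28.
Field: lon ⌊34.75/20⌋ = 1 → B; lat ⌊167.28/10⌋ = 16 → Q.
Square: lon ⌊14.75/2⌋ = 7; lat ⌊7.28/1⌋ = 7.

BQ77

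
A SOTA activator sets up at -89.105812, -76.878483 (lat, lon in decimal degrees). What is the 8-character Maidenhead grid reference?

FA10nv44

Shift to the Maidenhead origin (180°W, 90°S): lon 103.12152, lat 0.89419.
Field: 103.12152/20 → 5 → F, 0.89419/10 → 0 → A; chars FA.
Square: 3.12152/2 → 1, 0.89419/1 → 0; chars 10.
Subsquare: 1.12152/0.0833333 → 13 → n, 0.89419/0.0416667 → 21 → v; chars nv.
Extended square: 0.03818/0.00833333 → 4, 0.01919/0.00416667 → 4; chars 44.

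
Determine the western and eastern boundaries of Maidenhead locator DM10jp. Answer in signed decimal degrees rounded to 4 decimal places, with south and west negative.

-117.2500, -117.1667

Field D=3, M=12: +3·20° lon, +12·10° lat → SW at lon -120°, lat 30°.
Square 1, 0: +1·2° lon, +0·1° lat → SW at lon -118°, lat 30°.
Subsquare j=9, p=15: +9·0.0833333° lon, +15·0.0416667° lat → SW at lon -117.25°, lat 30.625°.
Cell spans 0.0833333° lon × 0.0416667° lat.
west -117.2500, east -117.1667.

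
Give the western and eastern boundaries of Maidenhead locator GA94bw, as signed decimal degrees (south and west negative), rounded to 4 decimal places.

-41.9167, -41.8333

Field G=6, A=0: +6·20° lon, +0·10° lat → SW at lon -60°, lat -90°.
Square 9, 4: +9·2° lon, +4·1° lat → SW at lon -42°, lat -86°.
Subsquare b=1, w=22: +1·0.0833333° lon, +22·0.0416667° lat → SW at lon -41.9167°, lat -85.0833°.
Cell spans 0.0833333° lon × 0.0416667° lat.
west -41.9167, east -41.8333.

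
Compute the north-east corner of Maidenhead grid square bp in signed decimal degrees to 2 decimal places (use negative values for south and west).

70.00, -140.00

Field B=1, P=15: +1·20° lon, +15·10° lat → SW at lon -160°, lat 60°.
Cell spans 20° lon × 10° lat. NE corner is SW corner plus one full cell.
latitude 70.00, longitude -140.00.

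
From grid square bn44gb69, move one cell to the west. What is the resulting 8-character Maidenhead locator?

BN44gb59

Longitude extended square 6; −1 → 5.
The latitude characters are unchanged.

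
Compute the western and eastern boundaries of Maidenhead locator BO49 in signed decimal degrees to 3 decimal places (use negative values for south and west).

Field B=1, O=14: +1·20° lon, +14·10° lat → SW at lon -160°, lat 50°.
Square 4, 9: +4·2° lon, +9·1° lat → SW at lon -152°, lat 59°.
Cell spans 2° lon × 1° lat.
west -152.000, east -150.000.

-152.000, -150.000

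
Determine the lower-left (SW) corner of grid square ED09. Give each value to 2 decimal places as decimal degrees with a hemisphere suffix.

Field E=4, D=3: +4·20° lon, +3·10° lat → SW at lon -100°, lat -60°.
Square 0, 9: +0·2° lon, +9·1° lat → SW at lon -100°, lat -51°.
latitude 51.00° S, longitude 100.00° W.

51.00° S, 100.00° W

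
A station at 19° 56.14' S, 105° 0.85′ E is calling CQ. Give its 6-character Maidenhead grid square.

Offset from 180°W / 90°S: lon 285.0142°, lat 70.0643°.
Field: 285.0142/20 → 14 → O, 70.0643/10 → 7 → H; chars OH.
Square: 5.0142/2 → 2, 0.0643/1 → 0; chars 20.
Subsquare: 1.0142/0.0833333 → 12 → m, 0.0643/0.0416667 → 1 → b; chars mb.

OH20mb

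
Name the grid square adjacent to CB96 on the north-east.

DB07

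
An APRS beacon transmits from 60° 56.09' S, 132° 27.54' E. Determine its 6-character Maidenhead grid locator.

Add 180° to longitude and 90° to latitude: 312.4590, 29.0652.
Field (20°×10°, letters A–R): lon ⌊312.4590/20⌋ = 15 → P; lat ⌊29.0652/10⌋ = 2 → C.
Square (2°×1°, digits 0–9): lon ⌊12.4590/2⌋ = 6; lat ⌊9.0652/1⌋ = 9.
Subsquare (5′×2.5′, letters a–x): lon ⌊0.4590/0.0833333⌋ = 5 → f; lat ⌊0.0652/0.0416667⌋ = 1 → b.

PC69fb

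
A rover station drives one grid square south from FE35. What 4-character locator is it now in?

FE34

Latitude square 5; −1 → 4.
The longitude characters are unchanged.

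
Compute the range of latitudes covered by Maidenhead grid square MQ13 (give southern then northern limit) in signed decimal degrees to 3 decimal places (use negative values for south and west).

Field M=12, Q=16: +12·20° lon, +16·10° lat → SW at lon 60°, lat 70°.
Square 1, 3: +1·2° lon, +3·1° lat → SW at lon 62°, lat 73°.
Cell spans 2° lon × 1° lat.
south 73.000, north 74.000.

73.000, 74.000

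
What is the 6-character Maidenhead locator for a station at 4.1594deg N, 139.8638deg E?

PJ94wd

Offset from 180°W / 90°S: lon 319.8638°, lat 94.1594°.
Field (20°×10°, letters A–R): 319.8638/20 → 15 → P, 94.1594/10 → 9 → J; chars PJ.
Square (2°×1°, digits 0–9): 19.8638/2 → 9, 4.1594/1 → 4; chars 94.
Subsquare (5′×2.5′, letters a–x): 1.8638/0.0833333 → 22 → w, 0.1594/0.0416667 → 3 → d; chars wd.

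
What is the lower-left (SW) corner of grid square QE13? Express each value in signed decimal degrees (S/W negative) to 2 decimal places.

Field Q=16, E=4: +16·20° lon, +4·10° lat → SW at lon 140°, lat -50°.
Square 1, 3: +1·2° lon, +3·1° lat → SW at lon 142°, lat -47°.
latitude -47.00, longitude 142.00.

-47.00, 142.00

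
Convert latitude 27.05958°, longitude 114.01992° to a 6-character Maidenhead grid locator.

Offset from 180°W / 90°S: lon 294.0199°, lat 117.0596°.
Field: 294.0199/20 → 14 → O, 117.0596/10 → 11 → L; chars OL.
Square: 14.0199/2 → 7, 7.0596/1 → 7; chars 77.
Subsquare: 0.0199/0.0833333 → 0 → a, 0.0596/0.0416667 → 1 → b; chars ab.

OL77ab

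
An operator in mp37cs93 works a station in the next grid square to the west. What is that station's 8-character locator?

MP37cs83

Longitude extended square 9; −1 → 8.
The latitude characters are unchanged.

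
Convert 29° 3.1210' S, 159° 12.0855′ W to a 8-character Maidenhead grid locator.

Offset from 180°W / 90°S: lon 20.79857°, lat 60.94798°.
Field: lon ⌊20.79857/20⌋ = 1 → B; lat ⌊60.94798/10⌋ = 6 → G.
Square: lon ⌊0.79857/2⌋ = 0; lat ⌊0.94798/1⌋ = 0.
Subsquare: lon ⌊0.79857/0.0833333⌋ = 9 → j; lat ⌊0.94798/0.0416667⌋ = 22 → w.
Extended square: lon ⌊0.04857/0.00833333⌋ = 5; lat ⌊0.03132/0.00416667⌋ = 7.

BG00jw57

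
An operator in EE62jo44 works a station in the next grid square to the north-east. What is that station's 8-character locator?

Longitude extended square 4; +1 → 5.
Latitude extended square 4; +1 → 5.

EE62jo55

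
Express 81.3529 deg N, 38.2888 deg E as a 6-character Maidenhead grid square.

KR91di

Shift to the Maidenhead origin (180°W, 90°S): lon 218.2888, lat 171.3529.
Field: 218.2888/20 → 10 → K, 171.3529/10 → 17 → R; chars KR.
Square: 18.2888/2 → 9, 1.3529/1 → 1; chars 91.
Subsquare: 0.2888/0.0833333 → 3 → d, 0.3529/0.0416667 → 8 → i; chars di.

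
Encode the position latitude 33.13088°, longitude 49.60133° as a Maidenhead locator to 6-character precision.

LM43td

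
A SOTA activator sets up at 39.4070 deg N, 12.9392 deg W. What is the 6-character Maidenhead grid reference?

Add 180° to longitude and 90° to latitude: 167.0608, 129.4070.
Field (20°×10°, letters A–R): lon ⌊167.0608/20⌋ = 8 → I; lat ⌊129.4070/10⌋ = 12 → M.
Square (2°×1°, digits 0–9): lon ⌊7.0608/2⌋ = 3; lat ⌊9.4070/1⌋ = 9.
Subsquare (5′×2.5′, letters a–x): lon ⌊1.0608/0.0833333⌋ = 12 → m; lat ⌊0.4070/0.0416667⌋ = 9 → j.

IM39mj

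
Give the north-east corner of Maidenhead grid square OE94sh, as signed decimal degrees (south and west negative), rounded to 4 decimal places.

Field O=14, E=4: +14·20° lon, +4·10° lat → SW at lon 100°, lat -50°.
Square 9, 4: +9·2° lon, +4·1° lat → SW at lon 118°, lat -46°.
Subsquare s=18, h=7: +18·0.0833333° lon, +7·0.0416667° lat → SW at lon 119.5°, lat -45.7083°.
Cell spans 0.0833333° lon × 0.0416667° lat. NE corner is SW corner plus one full cell.
latitude -45.6667, longitude 119.5833.

-45.6667, 119.5833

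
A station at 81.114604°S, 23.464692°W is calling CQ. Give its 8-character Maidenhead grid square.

Add 180° to longitude and 90° to latitude: 156.53531, 8.88540.
Field (20°×10°, letters A–R): lon ⌊156.53531/20⌋ = 7 → H; lat ⌊8.88540/10⌋ = 0 → A.
Square (2°×1°, digits 0–9): lon ⌊16.53531/2⌋ = 8; lat ⌊8.88540/1⌋ = 8.
Subsquare (5′×2.5′, letters a–x): lon ⌊0.53531/0.0833333⌋ = 6 → g; lat ⌊0.88540/0.0416667⌋ = 21 → v.
Extended square (30″×15″, digits 0–9): lon ⌊0.03531/0.00833333⌋ = 4; lat ⌊0.01040/0.00416667⌋ = 2.

HA88gv42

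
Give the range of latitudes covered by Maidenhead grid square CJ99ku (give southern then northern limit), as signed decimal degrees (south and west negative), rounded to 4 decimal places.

9.8333, 9.8750

Field C=2, J=9: +2·20° lon, +9·10° lat → SW at lon -140°, lat 0°.
Square 9, 9: +9·2° lon, +9·1° lat → SW at lon -122°, lat 9°.
Subsquare k=10, u=20: +10·0.0833333° lon, +20·0.0416667° lat → SW at lon -121.167°, lat 9.83333°.
Cell spans 0.0833333° lon × 0.0416667° lat.
south 9.8333, north 9.8750.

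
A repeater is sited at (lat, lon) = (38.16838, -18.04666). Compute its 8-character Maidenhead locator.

IM08xe40

Add 180° to longitude and 90° to latitude: 161.95334, 128.16838.
Field: 161.95334/20 → 8 → I, 128.16838/10 → 12 → M; chars IM.
Square: 1.95334/2 → 0, 8.16838/1 → 8; chars 08.
Subsquare: 1.95334/0.0833333 → 23 → x, 0.16838/0.0416667 → 4 → e; chars xe.
Extended square: 0.03667/0.00833333 → 4, 0.00171/0.00416667 → 0; chars 40.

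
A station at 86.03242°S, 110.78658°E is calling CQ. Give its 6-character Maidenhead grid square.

OA53jx

Offset from 180°W / 90°S: lon 290.7866°, lat 3.9676°.
Field (20°×10°, letters A–R): 290.7866/20 → 14 → O, 3.9676/10 → 0 → A; chars OA.
Square (2°×1°, digits 0–9): 10.7866/2 → 5, 3.9676/1 → 3; chars 53.
Subsquare (5′×2.5′, letters a–x): 0.7866/0.0833333 → 9 → j, 0.9676/0.0416667 → 23 → x; chars jx.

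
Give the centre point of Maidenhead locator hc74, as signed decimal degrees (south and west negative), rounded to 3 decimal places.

-65.500, -25.000

Field H=7, C=2: +7·20° lon, +2·10° lat → SW at lon -40°, lat -70°.
Square 7, 4: +7·2° lon, +4·1° lat → SW at lon -26°, lat -66°.
Cell spans 2° lon × 1° lat. Centre is SW corner plus half of each.
latitude -65.500, longitude -25.000.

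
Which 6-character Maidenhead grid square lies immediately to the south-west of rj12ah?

Longitude subsquare a = 0; −1 → -1, wraps to 23 = x, carry into square.
Longitude square 1; −1 → 0.
Latitude subsquare h = 7; −1 → 6 = g.

RJ02xg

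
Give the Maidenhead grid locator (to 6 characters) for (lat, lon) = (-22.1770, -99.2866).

Add 180° to longitude and 90° to latitude: 80.7134, 67.8230.
Field: 80.7134/20 → 4 → E, 67.8230/10 → 6 → G; chars EG.
Square: 0.7134/2 → 0, 7.8230/1 → 7; chars 07.
Subsquare: 0.7134/0.0833333 → 8 → i, 0.8230/0.0416667 → 19 → t; chars it.

EG07it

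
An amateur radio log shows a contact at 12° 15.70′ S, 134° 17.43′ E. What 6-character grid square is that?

PH77dr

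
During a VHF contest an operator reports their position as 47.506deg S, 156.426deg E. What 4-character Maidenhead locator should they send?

QE82

Offset from 180°W / 90°S: lon 336.43°, lat 42.49°.
Field: lon ⌊336.43/20⌋ = 16 → Q; lat ⌊42.49/10⌋ = 4 → E.
Square: lon ⌊16.43/2⌋ = 8; lat ⌊2.49/1⌋ = 2.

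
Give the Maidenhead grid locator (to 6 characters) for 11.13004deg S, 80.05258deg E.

NH08au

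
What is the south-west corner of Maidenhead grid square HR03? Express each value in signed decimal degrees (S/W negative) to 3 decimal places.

83.000, -40.000

Field H=7, R=17: +7·20° lon, +17·10° lat → SW at lon -40°, lat 80°.
Square 0, 3: +0·2° lon, +3·1° lat → SW at lon -40°, lat 83°.
latitude 83.000, longitude -40.000.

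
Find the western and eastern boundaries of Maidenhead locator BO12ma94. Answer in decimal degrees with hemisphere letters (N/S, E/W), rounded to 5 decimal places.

156.92500° W, 156.91667° W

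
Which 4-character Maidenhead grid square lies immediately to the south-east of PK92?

Longitude square 9; +1 → 10, wraps to 0, carry into field.
Longitude field P = 15; +1 → 16 = Q.
Latitude square 2; −1 → 1.

QK01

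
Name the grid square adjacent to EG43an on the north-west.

EG33xo

Longitude subsquare a = 0; −1 → -1, wraps to 23 = x, carry into square.
Longitude square 4; −1 → 3.
Latitude subsquare n = 13; +1 → 14 = o.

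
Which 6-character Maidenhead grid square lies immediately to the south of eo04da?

Latitude subsquare a = 0; −1 → -1, wraps to 23 = x, carry into square.
Latitude square 4; −1 → 3.
The longitude characters are unchanged.

EO03dx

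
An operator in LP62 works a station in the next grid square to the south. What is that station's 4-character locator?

LP61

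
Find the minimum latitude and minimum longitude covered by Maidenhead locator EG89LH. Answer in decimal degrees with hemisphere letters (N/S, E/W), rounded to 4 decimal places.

20.7083° S, 83.0833° W

Field E=4, G=6: +4·20° lon, +6·10° lat → SW at lon -100°, lat -30°.
Square 8, 9: +8·2° lon, +9·1° lat → SW at lon -84°, lat -21°.
Subsquare l=11, h=7: +11·0.0833333° lon, +7·0.0416667° lat → SW at lon -83.0833°, lat -20.7083°.
latitude 20.7083° S, longitude 83.0833° W.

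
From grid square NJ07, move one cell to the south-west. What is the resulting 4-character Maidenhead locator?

MJ96

Longitude square 0; −1 → -1, wraps to 9, carry into field.
Longitude field N = 13; −1 → 12 = M.
Latitude square 7; −1 → 6.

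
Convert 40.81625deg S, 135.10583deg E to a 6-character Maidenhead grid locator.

PE79ne

Shift to the Maidenhead origin (180°W, 90°S): lon 315.1058, lat 49.1838.
Field (20°×10°, letters A–R): 315.1058/20 → 15 → P, 49.1838/10 → 4 → E; chars PE.
Square (2°×1°, digits 0–9): 15.1058/2 → 7, 9.1838/1 → 9; chars 79.
Subsquare (5′×2.5′, letters a–x): 1.1058/0.0833333 → 13 → n, 0.1838/0.0416667 → 4 → e; chars ne.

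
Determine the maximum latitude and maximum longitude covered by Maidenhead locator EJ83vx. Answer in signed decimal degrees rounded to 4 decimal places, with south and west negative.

Field E=4, J=9: +4·20° lon, +9·10° lat → SW at lon -100°, lat 0°.
Square 8, 3: +8·2° lon, +3·1° lat → SW at lon -84°, lat 3°.
Subsquare v=21, x=23: +21·0.0833333° lon, +23·0.0416667° lat → SW at lon -82.25°, lat 3.95833°.
Cell spans 0.0833333° lon × 0.0416667° lat. NE corner is SW corner plus one full cell.
latitude 4.0000, longitude -82.1667.

4.0000, -82.1667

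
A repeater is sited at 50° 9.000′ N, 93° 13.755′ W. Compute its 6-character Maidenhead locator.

EO30jd

Add 180° to longitude and 90° to latitude: 86.7708, 140.1500.
Field (20°×10°, letters A–R): 86.7708/20 → 4 → E, 140.1500/10 → 14 → O; chars EO.
Square (2°×1°, digits 0–9): 6.7708/2 → 3, 0.1500/1 → 0; chars 30.
Subsquare (5′×2.5′, letters a–x): 0.7708/0.0833333 → 9 → j, 0.1500/0.0416667 → 3 → d; chars jd.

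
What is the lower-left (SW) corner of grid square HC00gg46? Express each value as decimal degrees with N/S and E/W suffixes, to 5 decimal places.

69.72500° S, 39.46667° W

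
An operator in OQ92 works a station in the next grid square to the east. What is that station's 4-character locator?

PQ02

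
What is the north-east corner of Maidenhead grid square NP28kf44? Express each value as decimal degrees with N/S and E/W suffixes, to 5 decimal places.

68.22917° N, 84.87500° E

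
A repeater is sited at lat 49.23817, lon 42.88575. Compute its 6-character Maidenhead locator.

Shift to the Maidenhead origin (180°W, 90°S): lon 222.8858, lat 139.2382.
Field: lon ⌊222.8858/20⌋ = 11 → L; lat ⌊139.2382/10⌋ = 13 → N.
Square: lon ⌊2.8858/2⌋ = 1; lat ⌊9.2382/1⌋ = 9.
Subsquare: lon ⌊0.8858/0.0833333⌋ = 10 → k; lat ⌊0.2382/0.0416667⌋ = 5 → f.

LN19kf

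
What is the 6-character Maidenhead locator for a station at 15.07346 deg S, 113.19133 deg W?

Add 180° to longitude and 90° to latitude: 66.8087, 74.9265.
Field: lon ⌊66.8087/20⌋ = 3 → D; lat ⌊74.9265/10⌋ = 7 → H.
Square: lon ⌊6.8087/2⌋ = 3; lat ⌊4.9265/1⌋ = 4.
Subsquare: lon ⌊0.8087/0.0833333⌋ = 9 → j; lat ⌊0.9265/0.0416667⌋ = 22 → w.

DH34jw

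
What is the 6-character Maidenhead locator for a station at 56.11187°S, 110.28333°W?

DD43uv

Offset from 180°W / 90°S: lon 69.7167°, lat 33.8881°.
Field (20°×10°, letters A–R): 69.7167/20 → 3 → D, 33.8881/10 → 3 → D; chars DD.
Square (2°×1°, digits 0–9): 9.7167/2 → 4, 3.8881/1 → 3; chars 43.
Subsquare (5′×2.5′, letters a–x): 1.7167/0.0833333 → 20 → u, 0.8881/0.0416667 → 21 → v; chars uv.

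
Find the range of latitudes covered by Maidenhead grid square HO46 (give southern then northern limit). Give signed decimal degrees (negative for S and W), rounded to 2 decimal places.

56.00, 57.00

Field H=7, O=14: +7·20° lon, +14·10° lat → SW at lon -40°, lat 50°.
Square 4, 6: +4·2° lon, +6·1° lat → SW at lon -32°, lat 56°.
Cell spans 2° lon × 1° lat.
south 56.00, north 57.00.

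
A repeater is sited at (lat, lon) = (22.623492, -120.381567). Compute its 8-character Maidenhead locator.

Shift to the Maidenhead origin (180°W, 90°S): lon 59.61843, lat 112.62349.
Field: 59.61843/20 → 2 → C, 112.62349/10 → 11 → L; chars CL.
Square: 19.61843/2 → 9, 2.62349/1 → 2; chars 92.
Subsquare: 1.61843/0.0833333 → 19 → t, 0.62349/0.0416667 → 14 → o; chars to.
Extended square: 0.03510/0.00833333 → 4, 0.04016/0.00416667 → 9; chars 49.

CL92to49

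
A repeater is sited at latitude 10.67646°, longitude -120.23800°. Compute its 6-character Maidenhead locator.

CK90vq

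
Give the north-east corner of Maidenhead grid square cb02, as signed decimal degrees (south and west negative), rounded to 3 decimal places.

-77.000, -138.000

Field C=2, B=1: +2·20° lon, +1·10° lat → SW at lon -140°, lat -80°.
Square 0, 2: +0·2° lon, +2·1° lat → SW at lon -140°, lat -78°.
Cell spans 2° lon × 1° lat. NE corner is SW corner plus one full cell.
latitude -77.000, longitude -138.000.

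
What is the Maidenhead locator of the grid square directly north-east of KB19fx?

KC10ga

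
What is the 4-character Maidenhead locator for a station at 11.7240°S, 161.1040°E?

RH08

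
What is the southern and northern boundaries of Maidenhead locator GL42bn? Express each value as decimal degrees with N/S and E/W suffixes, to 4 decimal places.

Field G=6, L=11: +6·20° lon, +11·10° lat → SW at lon -60°, lat 20°.
Square 4, 2: +4·2° lon, +2·1° lat → SW at lon -52°, lat 22°.
Subsquare b=1, n=13: +1·0.0833333° lon, +13·0.0416667° lat → SW at lon -51.9167°, lat 22.5417°.
Cell spans 0.0833333° lon × 0.0416667° lat.
south 22.5417° N, north 22.5833° N.

22.5417° N, 22.5833° N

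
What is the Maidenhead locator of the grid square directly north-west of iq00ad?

HQ90xe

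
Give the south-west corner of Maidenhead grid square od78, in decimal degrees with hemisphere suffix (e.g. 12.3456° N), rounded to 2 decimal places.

52.00° S, 114.00° E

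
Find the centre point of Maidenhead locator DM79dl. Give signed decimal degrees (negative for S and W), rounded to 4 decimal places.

39.4792, -105.7083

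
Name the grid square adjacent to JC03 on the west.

Longitude square 0; −1 → -1, wraps to 9, carry into field.
Longitude field J = 9; −1 → 8 = I.
The latitude characters are unchanged.

IC93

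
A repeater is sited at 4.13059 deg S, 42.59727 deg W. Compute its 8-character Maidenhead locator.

Add 180° to longitude and 90° to latitude: 137.40273, 85.86941.
Field: 137.40273/20 → 6 → G, 85.86941/10 → 8 → I; chars GI.
Square: 17.40273/2 → 8, 5.86941/1 → 5; chars 85.
Subsquare: 1.40273/0.0833333 → 16 → q, 0.86941/0.0416667 → 20 → u; chars qu.
Extended square: 0.06940/0.00833333 → 8, 0.03608/0.00416667 → 8; chars 88.

GI85qu88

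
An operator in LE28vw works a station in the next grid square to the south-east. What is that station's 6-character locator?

LE28wv

Longitude subsquare v = 21; +1 → 22 = w.
Latitude subsquare w = 22; −1 → 21 = v.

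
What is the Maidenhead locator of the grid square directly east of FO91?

GO01

Longitude square 9; +1 → 10, wraps to 0, carry into field.
Longitude field F = 5; +1 → 6 = G.
The latitude characters are unchanged.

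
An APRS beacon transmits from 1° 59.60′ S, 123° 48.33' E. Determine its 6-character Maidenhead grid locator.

Add 180° to longitude and 90° to latitude: 303.8055, 88.0067.
Field (20°×10°, letters A–R): lon ⌊303.8055/20⌋ = 15 → P; lat ⌊88.0067/10⌋ = 8 → I.
Square (2°×1°, digits 0–9): lon ⌊3.8055/2⌋ = 1; lat ⌊8.0067/1⌋ = 8.
Subsquare (5′×2.5′, letters a–x): lon ⌊1.8055/0.0833333⌋ = 21 → v; lat ⌊0.0067/0.0416667⌋ = 0 → a.

PI18va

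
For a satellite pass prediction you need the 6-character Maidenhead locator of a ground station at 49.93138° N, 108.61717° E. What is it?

ON49hw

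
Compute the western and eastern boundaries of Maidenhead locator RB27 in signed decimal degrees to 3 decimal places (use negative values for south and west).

Field R=17, B=1: +17·20° lon, +1·10° lat → SW at lon 160°, lat -80°.
Square 2, 7: +2·2° lon, +7·1° lat → SW at lon 164°, lat -73°.
Cell spans 2° lon × 1° lat.
west 164.000, east 166.000.

164.000, 166.000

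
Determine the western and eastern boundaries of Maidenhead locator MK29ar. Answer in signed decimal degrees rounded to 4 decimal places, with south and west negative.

Field M=12, K=10: +12·20° lon, +10·10° lat → SW at lon 60°, lat 10°.
Square 2, 9: +2·2° lon, +9·1° lat → SW at lon 64°, lat 19°.
Subsquare a=0, r=17: +0·0.0833333° lon, +17·0.0416667° lat → SW at lon 64°, lat 19.7083°.
Cell spans 0.0833333° lon × 0.0416667° lat.
west 64.0000, east 64.0833.

64.0000, 64.0833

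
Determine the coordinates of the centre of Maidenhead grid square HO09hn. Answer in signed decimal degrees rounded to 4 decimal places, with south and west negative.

Field H=7, O=14: +7·20° lon, +14·10° lat → SW at lon -40°, lat 50°.
Square 0, 9: +0·2° lon, +9·1° lat → SW at lon -40°, lat 59°.
Subsquare h=7, n=13: +7·0.0833333° lon, +13·0.0416667° lat → SW at lon -39.4167°, lat 59.5417°.
Cell spans 0.0833333° lon × 0.0416667° lat. Centre is SW corner plus half of each.
latitude 59.5625, longitude -39.3750.

59.5625, -39.3750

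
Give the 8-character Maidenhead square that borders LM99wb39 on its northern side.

LM99wc30

Latitude extended square 9; +1 → 10, wraps to 0, carry into subsquare.
Latitude subsquare b = 1; +1 → 2 = c.
The longitude characters are unchanged.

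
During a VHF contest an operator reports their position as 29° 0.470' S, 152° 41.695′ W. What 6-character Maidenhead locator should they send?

BG30px

Add 180° to longitude and 90° to latitude: 27.3051, 60.9922.
Field: lon ⌊27.3051/20⌋ = 1 → B; lat ⌊60.9922/10⌋ = 6 → G.
Square: lon ⌊7.3051/2⌋ = 3; lat ⌊0.9922/1⌋ = 0.
Subsquare: lon ⌊1.3051/0.0833333⌋ = 15 → p; lat ⌊0.9922/0.0416667⌋ = 23 → x.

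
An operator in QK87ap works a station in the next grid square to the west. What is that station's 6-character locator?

Longitude subsquare a = 0; −1 → -1, wraps to 23 = x, carry into square.
Longitude square 8; −1 → 7.
The latitude characters are unchanged.

QK77xp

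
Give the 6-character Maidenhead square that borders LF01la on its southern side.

LF00lx

Latitude subsquare a = 0; −1 → -1, wraps to 23 = x, carry into square.
Latitude square 1; −1 → 0.
The longitude characters are unchanged.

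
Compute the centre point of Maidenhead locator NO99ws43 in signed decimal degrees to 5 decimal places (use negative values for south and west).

Field N=13, O=14: +13·20° lon, +14·10° lat → SW at lon 80°, lat 50°.
Square 9, 9: +9·2° lon, +9·1° lat → SW at lon 98°, lat 59°.
Subsquare w=22, s=18: +22·0.0833333° lon, +18·0.0416667° lat → SW at lon 99.8333°, lat 59.75°.
Extended square 4, 3: +4·0.00833333° lon, +3·0.00416667° lat → SW at lon 99.8667°, lat 59.7625°.
Cell spans 0.00833333° lon × 0.00416667° lat. Centre is SW corner plus half of each.
latitude 59.76458, longitude 99.87083.

59.76458, 99.87083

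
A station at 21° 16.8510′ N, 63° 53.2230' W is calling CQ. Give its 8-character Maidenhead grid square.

Add 180° to longitude and 90° to latitude: 116.11295, 111.28085.
Field (20°×10°, letters A–R): lon ⌊116.11295/20⌋ = 5 → F; lat ⌊111.28085/10⌋ = 11 → L.
Square (2°×1°, digits 0–9): lon ⌊16.11295/2⌋ = 8; lat ⌊1.28085/1⌋ = 1.
Subsquare (5′×2.5′, letters a–x): lon ⌊0.11295/0.0833333⌋ = 1 → b; lat ⌊0.28085/0.0416667⌋ = 6 → g.
Extended square (30″×15″, digits 0–9): lon ⌊0.02962/0.00833333⌋ = 3; lat ⌊0.03085/0.00416667⌋ = 7.

FL81bg37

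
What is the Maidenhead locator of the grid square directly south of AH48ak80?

Latitude extended square 0; −1 → -1, wraps to 9, carry into subsquare.
Latitude subsquare k = 10; −1 → 9 = j.
The longitude characters are unchanged.

AH48aj89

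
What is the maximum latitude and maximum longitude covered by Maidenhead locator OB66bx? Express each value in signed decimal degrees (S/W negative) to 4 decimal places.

Field O=14, B=1: +14·20° lon, +1·10° lat → SW at lon 100°, lat -80°.
Square 6, 6: +6·2° lon, +6·1° lat → SW at lon 112°, lat -74°.
Subsquare b=1, x=23: +1·0.0833333° lon, +23·0.0416667° lat → SW at lon 112.083°, lat -73.0417°.
Cell spans 0.0833333° lon × 0.0416667° lat. NE corner is SW corner plus one full cell.
latitude -73.0000, longitude 112.1667.

-73.0000, 112.1667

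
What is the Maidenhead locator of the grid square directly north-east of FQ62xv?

FQ72aw

Longitude subsquare x = 23; +1 → 24, wraps to 0 = a, carry into square.
Longitude square 6; +1 → 7.
Latitude subsquare v = 21; +1 → 22 = w.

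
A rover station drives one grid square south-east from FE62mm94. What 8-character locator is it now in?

Longitude extended square 9; +1 → 10, wraps to 0, carry into subsquare.
Longitude subsquare m = 12; +1 → 13 = n.
Latitude extended square 4; −1 → 3.

FE62nm03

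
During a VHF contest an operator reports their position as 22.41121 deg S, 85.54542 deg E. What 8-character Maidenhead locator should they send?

NG27so51

Shift to the Maidenhead origin (180°W, 90°S): lon 265.54542, lat 67.58879.
Field (20°×10°, letters A–R): lon ⌊265.54542/20⌋ = 13 → N; lat ⌊67.58879/10⌋ = 6 → G.
Square (2°×1°, digits 0–9): lon ⌊5.54542/2⌋ = 2; lat ⌊7.58879/1⌋ = 7.
Subsquare (5′×2.5′, letters a–x): lon ⌊1.54542/0.0833333⌋ = 18 → s; lat ⌊0.58879/0.0416667⌋ = 14 → o.
Extended square (30″×15″, digits 0–9): lon ⌊0.04542/0.00833333⌋ = 5; lat ⌊0.00546/0.00416667⌋ = 1.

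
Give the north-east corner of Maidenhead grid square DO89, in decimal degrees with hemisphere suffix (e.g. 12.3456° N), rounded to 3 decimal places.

60.000° N, 102.000° W

Field D=3, O=14: +3·20° lon, +14·10° lat → SW at lon -120°, lat 50°.
Square 8, 9: +8·2° lon, +9·1° lat → SW at lon -104°, lat 59°.
Cell spans 2° lon × 1° lat. NE corner is SW corner plus one full cell.
latitude 60.000° N, longitude 102.000° W.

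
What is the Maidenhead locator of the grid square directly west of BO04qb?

Longitude subsquare q = 16; −1 → 15 = p.
The latitude characters are unchanged.

BO04pb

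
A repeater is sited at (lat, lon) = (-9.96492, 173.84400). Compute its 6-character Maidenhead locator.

RI60wa

Shift to the Maidenhead origin (180°W, 90°S): lon 353.8440, lat 80.0351.
Field: lon ⌊353.8440/20⌋ = 17 → R; lat ⌊80.0351/10⌋ = 8 → I.
Square: lon ⌊13.8440/2⌋ = 6; lat ⌊0.0351/1⌋ = 0.
Subsquare: lon ⌊1.8440/0.0833333⌋ = 22 → w; lat ⌊0.0351/0.0416667⌋ = 0 → a.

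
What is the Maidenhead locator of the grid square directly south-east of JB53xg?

Longitude subsquare x = 23; +1 → 24, wraps to 0 = a, carry into square.
Longitude square 5; +1 → 6.
Latitude subsquare g = 6; −1 → 5 = f.

JB63af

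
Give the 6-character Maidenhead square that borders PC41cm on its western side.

PC41bm

Longitude subsquare c = 2; −1 → 1 = b.
The latitude characters are unchanged.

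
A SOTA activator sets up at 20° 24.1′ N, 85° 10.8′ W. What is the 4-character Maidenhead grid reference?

EL70

Add 180° to longitude and 90° to latitude: 94.82, 110.40.
Field: lon ⌊94.82/20⌋ = 4 → E; lat ⌊110.40/10⌋ = 11 → L.
Square: lon ⌊14.82/2⌋ = 7; lat ⌊0.40/1⌋ = 0.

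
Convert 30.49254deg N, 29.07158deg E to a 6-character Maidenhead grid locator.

KM40ml

Offset from 180°W / 90°S: lon 209.0716°, lat 120.4925°.
Field: 209.0716/20 → 10 → K, 120.4925/10 → 12 → M; chars KM.
Square: 9.0716/2 → 4, 0.4925/1 → 0; chars 40.
Subsquare: 1.0716/0.0833333 → 12 → m, 0.4925/0.0416667 → 11 → l; chars ml.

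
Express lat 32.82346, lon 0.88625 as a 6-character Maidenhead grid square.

JM02kt

Shift to the Maidenhead origin (180°W, 90°S): lon 180.8862, lat 122.8235.
Field: lon ⌊180.8862/20⌋ = 9 → J; lat ⌊122.8235/10⌋ = 12 → M.
Square: lon ⌊0.8862/2⌋ = 0; lat ⌊2.8235/1⌋ = 2.
Subsquare: lon ⌊0.8862/0.0833333⌋ = 10 → k; lat ⌊0.8235/0.0416667⌋ = 19 → t.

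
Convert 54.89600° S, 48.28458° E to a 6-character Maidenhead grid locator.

LD45dc

Shift to the Maidenhead origin (180°W, 90°S): lon 228.2846, lat 35.1040.
Field (20°×10°, letters A–R): lon ⌊228.2846/20⌋ = 11 → L; lat ⌊35.1040/10⌋ = 3 → D.
Square (2°×1°, digits 0–9): lon ⌊8.2846/2⌋ = 4; lat ⌊5.1040/1⌋ = 5.
Subsquare (5′×2.5′, letters a–x): lon ⌊0.2846/0.0833333⌋ = 3 → d; lat ⌊0.1040/0.0416667⌋ = 2 → c.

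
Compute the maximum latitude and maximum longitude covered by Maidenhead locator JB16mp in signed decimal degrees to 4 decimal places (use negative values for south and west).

-73.3333, 3.0833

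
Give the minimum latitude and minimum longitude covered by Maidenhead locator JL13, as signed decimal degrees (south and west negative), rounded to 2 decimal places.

23.00, 2.00

Field J=9, L=11: +9·20° lon, +11·10° lat → SW at lon 0°, lat 20°.
Square 1, 3: +1·2° lon, +3·1° lat → SW at lon 2°, lat 23°.
latitude 23.00, longitude 2.00.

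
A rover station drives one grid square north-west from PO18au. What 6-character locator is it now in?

Longitude subsquare a = 0; −1 → -1, wraps to 23 = x, carry into square.
Longitude square 1; −1 → 0.
Latitude subsquare u = 20; +1 → 21 = v.

PO08xv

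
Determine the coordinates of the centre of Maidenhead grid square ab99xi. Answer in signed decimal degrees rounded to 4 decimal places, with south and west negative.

-70.6458, -160.0417

Field A=0, B=1: +0·20° lon, +1·10° lat → SW at lon -180°, lat -80°.
Square 9, 9: +9·2° lon, +9·1° lat → SW at lon -162°, lat -71°.
Subsquare x=23, i=8: +23·0.0833333° lon, +8·0.0416667° lat → SW at lon -160.083°, lat -70.6667°.
Cell spans 0.0833333° lon × 0.0416667° lat. Centre is SW corner plus half of each.
latitude -70.6458, longitude -160.0417.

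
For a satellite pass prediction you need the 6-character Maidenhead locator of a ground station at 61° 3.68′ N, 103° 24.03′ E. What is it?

OP11qb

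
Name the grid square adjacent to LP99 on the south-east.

Longitude square 9; +1 → 10, wraps to 0, carry into field.
Longitude field L = 11; +1 → 12 = M.
Latitude square 9; −1 → 8.

MP08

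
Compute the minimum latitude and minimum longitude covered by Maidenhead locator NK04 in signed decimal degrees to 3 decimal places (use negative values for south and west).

14.000, 80.000

Field N=13, K=10: +13·20° lon, +10·10° lat → SW at lon 80°, lat 10°.
Square 0, 4: +0·2° lon, +4·1° lat → SW at lon 80°, lat 14°.
latitude 14.000, longitude 80.000.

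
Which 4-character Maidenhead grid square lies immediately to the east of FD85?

Longitude square 8; +1 → 9.
The latitude characters are unchanged.

FD95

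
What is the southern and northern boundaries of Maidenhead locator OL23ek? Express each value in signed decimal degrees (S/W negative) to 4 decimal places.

23.4167, 23.4583

Field O=14, L=11: +14·20° lon, +11·10° lat → SW at lon 100°, lat 20°.
Square 2, 3: +2·2° lon, +3·1° lat → SW at lon 104°, lat 23°.
Subsquare e=4, k=10: +4·0.0833333° lon, +10·0.0416667° lat → SW at lon 104.333°, lat 23.4167°.
Cell spans 0.0833333° lon × 0.0416667° lat.
south 23.4167, north 23.4583.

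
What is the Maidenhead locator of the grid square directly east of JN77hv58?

Longitude extended square 5; +1 → 6.
The latitude characters are unchanged.

JN77hv68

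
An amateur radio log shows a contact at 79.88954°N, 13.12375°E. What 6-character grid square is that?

JQ69nv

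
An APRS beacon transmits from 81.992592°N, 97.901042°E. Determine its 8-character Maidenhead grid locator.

NR81wx88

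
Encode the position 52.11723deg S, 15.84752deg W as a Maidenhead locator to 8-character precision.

ID27bv81

Add 180° to longitude and 90° to latitude: 164.15248, 37.88277.
Field: lon ⌊164.15248/20⌋ = 8 → I; lat ⌊37.88277/10⌋ = 3 → D.
Square: lon ⌊4.15248/2⌋ = 2; lat ⌊7.88277/1⌋ = 7.
Subsquare: lon ⌊0.15248/0.0833333⌋ = 1 → b; lat ⌊0.88277/0.0416667⌋ = 21 → v.
Extended square: lon ⌊0.06915/0.00833333⌋ = 8; lat ⌊0.00777/0.00416667⌋ = 1.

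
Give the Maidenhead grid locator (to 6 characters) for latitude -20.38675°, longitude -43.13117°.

Shift to the Maidenhead origin (180°W, 90°S): lon 136.8688, lat 69.6132.
Field: 136.8688/20 → 6 → G, 69.6132/10 → 6 → G; chars GG.
Square: 16.8688/2 → 8, 9.6132/1 → 9; chars 89.
Subsquare: 0.8688/0.0833333 → 10 → k, 0.6132/0.0416667 → 14 → o; chars ko.

GG89ko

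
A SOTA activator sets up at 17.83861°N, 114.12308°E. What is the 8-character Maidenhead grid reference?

Add 180° to longitude and 90° to latitude: 294.12308, 107.83861.
Field (20°×10°, letters A–R): 294.12308/20 → 14 → O, 107.83861/10 → 10 → K; chars OK.
Square (2°×1°, digits 0–9): 14.12308/2 → 7, 7.83861/1 → 7; chars 77.
Subsquare (5′×2.5′, letters a–x): 0.12308/0.0833333 → 1 → b, 0.83861/0.0416667 → 20 → u; chars bu.
Extended square (30″×15″, digits 0–9): 0.03975/0.00833333 → 4, 0.00528/0.00416667 → 1; chars 41.

OK77bu41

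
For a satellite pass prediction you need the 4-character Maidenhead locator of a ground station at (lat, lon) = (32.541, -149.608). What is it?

Offset from 180°W / 90°S: lon 30.39°, lat 122.54°.
Field: 30.39/20 → 1 → B, 122.54/10 → 12 → M; chars BM.
Square: 10.39/2 → 5, 2.54/1 → 2; chars 52.

BM52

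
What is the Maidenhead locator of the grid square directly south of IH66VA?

Latitude subsquare a = 0; −1 → -1, wraps to 23 = x, carry into square.
Latitude square 6; −1 → 5.
The longitude characters are unchanged.

IH65vx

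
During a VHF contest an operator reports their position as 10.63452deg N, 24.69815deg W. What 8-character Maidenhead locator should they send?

Shift to the Maidenhead origin (180°W, 90°S): lon 155.30185, lat 100.63452.
Field: 155.30185/20 → 7 → H, 100.63452/10 → 10 → K; chars HK.
Square: 15.30185/2 → 7, 0.63452/1 → 0; chars 70.
Subsquare: 1.30185/0.0833333 → 15 → p, 0.63452/0.0416667 → 15 → p; chars pp.
Extended square: 0.05185/0.00833333 → 6, 0.00952/0.00416667 → 2; chars 62.

HK70pp62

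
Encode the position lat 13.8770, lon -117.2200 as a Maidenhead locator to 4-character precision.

DK13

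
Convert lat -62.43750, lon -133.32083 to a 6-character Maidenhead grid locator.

CC37in

Offset from 180°W / 90°S: lon 46.6792°, lat 27.5625°.
Field: lon ⌊46.6792/20⌋ = 2 → C; lat ⌊27.5625/10⌋ = 2 → C.
Square: lon ⌊6.6792/2⌋ = 3; lat ⌊7.5625/1⌋ = 7.
Subsquare: lon ⌊0.6792/0.0833333⌋ = 8 → i; lat ⌊0.5625/0.0416667⌋ = 13 → n.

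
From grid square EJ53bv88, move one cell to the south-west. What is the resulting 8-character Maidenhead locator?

EJ53bv77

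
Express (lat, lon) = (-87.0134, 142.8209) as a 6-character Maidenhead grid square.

Shift to the Maidenhead origin (180°W, 90°S): lon 322.8209, lat 2.9866.
Field: 322.8209/20 → 16 → Q, 2.9866/10 → 0 → A; chars QA.
Square: 2.8209/2 → 1, 2.9866/1 → 2; chars 12.
Subsquare: 0.8209/0.0833333 → 9 → j, 0.9866/0.0416667 → 23 → x; chars jx.

QA12jx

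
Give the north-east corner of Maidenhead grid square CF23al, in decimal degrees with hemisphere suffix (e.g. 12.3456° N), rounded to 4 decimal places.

Field C=2, F=5: +2·20° lon, +5·10° lat → SW at lon -140°, lat -40°.
Square 2, 3: +2·2° lon, +3·1° lat → SW at lon -136°, lat -37°.
Subsquare a=0, l=11: +0·0.0833333° lon, +11·0.0416667° lat → SW at lon -136°, lat -36.5417°.
Cell spans 0.0833333° lon × 0.0416667° lat. NE corner is SW corner plus one full cell.
latitude 36.5000° S, longitude 135.9167° W.

36.5000° S, 135.9167° W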